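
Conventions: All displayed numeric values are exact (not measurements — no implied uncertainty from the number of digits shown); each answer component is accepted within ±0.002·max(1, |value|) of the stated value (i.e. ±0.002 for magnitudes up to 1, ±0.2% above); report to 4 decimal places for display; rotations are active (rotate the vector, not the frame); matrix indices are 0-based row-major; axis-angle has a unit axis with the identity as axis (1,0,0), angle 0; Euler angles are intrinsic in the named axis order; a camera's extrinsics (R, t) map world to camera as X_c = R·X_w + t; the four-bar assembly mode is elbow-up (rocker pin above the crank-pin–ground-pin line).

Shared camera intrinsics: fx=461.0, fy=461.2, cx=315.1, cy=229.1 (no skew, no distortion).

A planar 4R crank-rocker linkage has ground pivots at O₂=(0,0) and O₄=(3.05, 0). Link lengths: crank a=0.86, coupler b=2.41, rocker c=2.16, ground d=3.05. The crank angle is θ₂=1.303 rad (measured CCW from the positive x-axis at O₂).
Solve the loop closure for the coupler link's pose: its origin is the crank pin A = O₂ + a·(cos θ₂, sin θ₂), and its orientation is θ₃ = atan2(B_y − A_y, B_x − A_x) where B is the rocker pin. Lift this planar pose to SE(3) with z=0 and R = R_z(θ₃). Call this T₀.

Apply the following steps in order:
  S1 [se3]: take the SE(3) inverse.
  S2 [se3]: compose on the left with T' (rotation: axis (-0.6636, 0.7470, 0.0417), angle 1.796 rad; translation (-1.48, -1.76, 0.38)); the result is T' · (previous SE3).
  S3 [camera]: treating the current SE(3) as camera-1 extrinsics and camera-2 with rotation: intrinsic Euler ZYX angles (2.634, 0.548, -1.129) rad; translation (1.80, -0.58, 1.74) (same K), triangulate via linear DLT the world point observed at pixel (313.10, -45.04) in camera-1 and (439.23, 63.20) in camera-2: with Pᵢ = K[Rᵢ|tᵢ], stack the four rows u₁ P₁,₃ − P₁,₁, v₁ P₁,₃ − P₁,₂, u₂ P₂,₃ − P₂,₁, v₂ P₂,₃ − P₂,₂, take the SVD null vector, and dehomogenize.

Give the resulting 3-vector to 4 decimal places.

source (fourbar_fk): coupler pose = R=[0.8667 -0.4988 0.0000; 0.4988 0.8667 0.0000; 0.0000 0.0000 1.0000], t=(0.2276, 0.8293, 0.0000)
after S1 (invert_se3): R=[0.8667 0.4988 0.0000; -0.4988 0.8667 0.0000; 0.0000 0.0000 1.0000], t=(-0.6109, -0.6053, 0.0000)
after S2 (compose_se3): R=[0.5960 -0.4035 0.6942; -0.7194 0.1158 0.6849; -0.3567 -0.9076 -0.2213], t=(-1.2810, -1.6923, 1.2139)
after S3 (triangulate): (0.0866, -0.7531, 1.3233)

result = (0.0866, -0.7531, 1.3233)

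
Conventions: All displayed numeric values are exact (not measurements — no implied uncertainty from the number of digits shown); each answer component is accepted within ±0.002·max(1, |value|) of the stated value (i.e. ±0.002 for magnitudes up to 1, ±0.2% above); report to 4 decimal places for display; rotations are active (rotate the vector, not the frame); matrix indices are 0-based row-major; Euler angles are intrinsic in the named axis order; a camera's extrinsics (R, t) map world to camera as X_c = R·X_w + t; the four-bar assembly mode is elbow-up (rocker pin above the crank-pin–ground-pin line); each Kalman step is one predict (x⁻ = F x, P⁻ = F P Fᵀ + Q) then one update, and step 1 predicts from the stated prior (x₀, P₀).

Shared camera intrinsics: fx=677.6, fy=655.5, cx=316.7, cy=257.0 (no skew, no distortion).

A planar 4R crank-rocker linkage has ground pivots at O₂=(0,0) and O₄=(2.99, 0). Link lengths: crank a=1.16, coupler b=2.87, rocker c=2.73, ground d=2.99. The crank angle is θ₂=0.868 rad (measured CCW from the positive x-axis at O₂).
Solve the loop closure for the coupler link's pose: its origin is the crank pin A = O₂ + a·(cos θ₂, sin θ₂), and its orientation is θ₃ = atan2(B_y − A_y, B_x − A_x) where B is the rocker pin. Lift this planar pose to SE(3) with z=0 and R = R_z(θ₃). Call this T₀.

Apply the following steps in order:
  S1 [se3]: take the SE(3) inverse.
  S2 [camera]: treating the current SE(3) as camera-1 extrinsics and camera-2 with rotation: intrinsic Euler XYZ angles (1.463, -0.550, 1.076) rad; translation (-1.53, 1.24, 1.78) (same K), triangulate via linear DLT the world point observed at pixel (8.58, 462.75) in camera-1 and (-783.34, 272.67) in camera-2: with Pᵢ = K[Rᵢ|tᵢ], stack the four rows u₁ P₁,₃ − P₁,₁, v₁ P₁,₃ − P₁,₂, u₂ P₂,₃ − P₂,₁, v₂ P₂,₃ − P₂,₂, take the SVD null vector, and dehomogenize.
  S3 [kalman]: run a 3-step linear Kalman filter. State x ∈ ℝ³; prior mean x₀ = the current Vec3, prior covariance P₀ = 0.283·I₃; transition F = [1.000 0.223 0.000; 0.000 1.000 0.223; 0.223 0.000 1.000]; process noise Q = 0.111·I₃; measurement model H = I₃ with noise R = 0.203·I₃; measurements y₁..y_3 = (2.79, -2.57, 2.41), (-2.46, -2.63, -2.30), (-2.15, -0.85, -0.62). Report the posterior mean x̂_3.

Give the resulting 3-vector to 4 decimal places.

source (fourbar_fk): coupler pose = R=[0.7661 -0.6427 0.0000; 0.6427 0.7661 0.0000; 0.0000 0.0000 1.0000], t=(0.7498, 0.8851, 0.0000)
after S1 (invert_se3): R=[0.7661 0.6427 0.0000; -0.6427 0.7661 0.0000; 0.0000 0.0000 1.0000], t=(-1.1433, -0.1962, 0.0000)
after S2 (triangulate): (-0.3139, 0.7850, 1.9336)
after S3 (kf_track): (-1.7582, -1.4833, -0.5556)

result = (-1.7582, -1.4833, -0.5556)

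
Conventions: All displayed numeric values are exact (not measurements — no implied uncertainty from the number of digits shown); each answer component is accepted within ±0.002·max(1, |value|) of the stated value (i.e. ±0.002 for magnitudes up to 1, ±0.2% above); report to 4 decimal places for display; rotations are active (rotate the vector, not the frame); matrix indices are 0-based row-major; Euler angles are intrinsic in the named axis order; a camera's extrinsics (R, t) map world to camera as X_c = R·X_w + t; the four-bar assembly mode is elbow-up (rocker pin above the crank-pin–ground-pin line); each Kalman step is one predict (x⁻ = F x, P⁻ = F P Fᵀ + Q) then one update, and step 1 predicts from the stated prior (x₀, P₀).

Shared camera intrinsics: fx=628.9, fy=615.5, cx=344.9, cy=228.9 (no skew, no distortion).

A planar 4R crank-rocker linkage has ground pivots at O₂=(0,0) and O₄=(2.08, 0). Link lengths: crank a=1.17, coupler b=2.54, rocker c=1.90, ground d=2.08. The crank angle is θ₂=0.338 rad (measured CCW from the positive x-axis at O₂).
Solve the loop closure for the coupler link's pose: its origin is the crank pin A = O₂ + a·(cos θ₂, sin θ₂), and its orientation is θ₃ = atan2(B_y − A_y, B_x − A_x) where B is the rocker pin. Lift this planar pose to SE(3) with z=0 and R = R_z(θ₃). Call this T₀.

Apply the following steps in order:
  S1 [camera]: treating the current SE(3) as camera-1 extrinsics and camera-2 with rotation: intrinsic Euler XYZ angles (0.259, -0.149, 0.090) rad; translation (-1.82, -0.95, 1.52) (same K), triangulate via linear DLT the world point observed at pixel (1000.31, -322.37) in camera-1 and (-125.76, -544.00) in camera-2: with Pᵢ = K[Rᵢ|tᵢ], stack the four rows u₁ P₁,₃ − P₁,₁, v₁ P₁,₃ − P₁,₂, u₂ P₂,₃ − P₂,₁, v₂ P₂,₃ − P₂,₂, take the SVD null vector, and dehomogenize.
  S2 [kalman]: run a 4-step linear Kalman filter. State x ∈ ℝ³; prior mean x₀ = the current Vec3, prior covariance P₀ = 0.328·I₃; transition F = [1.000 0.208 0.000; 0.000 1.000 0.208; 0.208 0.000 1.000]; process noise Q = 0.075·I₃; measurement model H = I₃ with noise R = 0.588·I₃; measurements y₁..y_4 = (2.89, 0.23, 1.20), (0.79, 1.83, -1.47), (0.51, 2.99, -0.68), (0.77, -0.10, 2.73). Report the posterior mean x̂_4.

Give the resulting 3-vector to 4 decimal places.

result = (0.9547, 0.9221, 1.2554)

source (fourbar_fk): coupler pose = R=[0.9357 -0.3527 0.0000; 0.3527 0.9357 0.0000; 0.0000 0.0000 1.0000], t=(1.1038, 0.3880, 0.0000)
after S1 (triangulate): (-0.0713, -1.9826, 1.6662)
after S2 (kf_track): (0.9547, 0.9221, 1.2554)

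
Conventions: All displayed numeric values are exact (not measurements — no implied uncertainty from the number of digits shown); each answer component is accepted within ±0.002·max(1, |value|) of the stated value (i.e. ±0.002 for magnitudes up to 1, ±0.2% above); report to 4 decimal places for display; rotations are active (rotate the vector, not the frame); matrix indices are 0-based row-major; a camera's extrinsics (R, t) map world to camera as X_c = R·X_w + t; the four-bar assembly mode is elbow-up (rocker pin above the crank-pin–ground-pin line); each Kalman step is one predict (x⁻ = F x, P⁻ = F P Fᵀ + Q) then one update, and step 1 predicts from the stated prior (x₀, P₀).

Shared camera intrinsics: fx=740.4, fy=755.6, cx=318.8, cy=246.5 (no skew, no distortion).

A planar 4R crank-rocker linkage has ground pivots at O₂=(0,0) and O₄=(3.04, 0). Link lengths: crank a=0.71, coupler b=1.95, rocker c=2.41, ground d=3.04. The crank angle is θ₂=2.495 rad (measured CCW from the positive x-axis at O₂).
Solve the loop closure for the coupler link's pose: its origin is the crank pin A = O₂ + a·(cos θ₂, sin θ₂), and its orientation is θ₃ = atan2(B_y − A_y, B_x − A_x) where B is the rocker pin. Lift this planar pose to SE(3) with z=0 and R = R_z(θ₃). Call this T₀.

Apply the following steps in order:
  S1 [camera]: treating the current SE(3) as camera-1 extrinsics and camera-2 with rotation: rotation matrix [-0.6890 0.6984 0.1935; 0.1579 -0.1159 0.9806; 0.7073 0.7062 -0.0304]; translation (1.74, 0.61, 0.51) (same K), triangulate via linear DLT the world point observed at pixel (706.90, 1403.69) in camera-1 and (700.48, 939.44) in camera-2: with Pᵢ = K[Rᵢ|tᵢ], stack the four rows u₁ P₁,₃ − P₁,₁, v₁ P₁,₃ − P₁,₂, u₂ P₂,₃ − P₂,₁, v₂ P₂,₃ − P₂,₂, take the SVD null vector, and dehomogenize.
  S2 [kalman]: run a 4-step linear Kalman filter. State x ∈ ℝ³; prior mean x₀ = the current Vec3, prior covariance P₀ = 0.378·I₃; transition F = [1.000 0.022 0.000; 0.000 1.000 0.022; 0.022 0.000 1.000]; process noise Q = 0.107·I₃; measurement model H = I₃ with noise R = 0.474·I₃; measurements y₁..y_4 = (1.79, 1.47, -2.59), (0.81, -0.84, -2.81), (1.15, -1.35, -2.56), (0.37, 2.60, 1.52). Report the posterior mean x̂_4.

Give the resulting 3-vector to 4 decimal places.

source (fourbar_fk): coupler pose = R=[0.8564 -0.5162 0.0000; 0.5162 0.8564 0.0000; 0.0000 0.0000 1.0000], t=(-0.5667, 0.4278, 0.0000)
after S1 (triangulate): (1.8836, 0.7009, 1.3062)
after S2 (kf_track): (0.9648, 0.7294, -0.5866)

result = (0.9648, 0.7294, -0.5866)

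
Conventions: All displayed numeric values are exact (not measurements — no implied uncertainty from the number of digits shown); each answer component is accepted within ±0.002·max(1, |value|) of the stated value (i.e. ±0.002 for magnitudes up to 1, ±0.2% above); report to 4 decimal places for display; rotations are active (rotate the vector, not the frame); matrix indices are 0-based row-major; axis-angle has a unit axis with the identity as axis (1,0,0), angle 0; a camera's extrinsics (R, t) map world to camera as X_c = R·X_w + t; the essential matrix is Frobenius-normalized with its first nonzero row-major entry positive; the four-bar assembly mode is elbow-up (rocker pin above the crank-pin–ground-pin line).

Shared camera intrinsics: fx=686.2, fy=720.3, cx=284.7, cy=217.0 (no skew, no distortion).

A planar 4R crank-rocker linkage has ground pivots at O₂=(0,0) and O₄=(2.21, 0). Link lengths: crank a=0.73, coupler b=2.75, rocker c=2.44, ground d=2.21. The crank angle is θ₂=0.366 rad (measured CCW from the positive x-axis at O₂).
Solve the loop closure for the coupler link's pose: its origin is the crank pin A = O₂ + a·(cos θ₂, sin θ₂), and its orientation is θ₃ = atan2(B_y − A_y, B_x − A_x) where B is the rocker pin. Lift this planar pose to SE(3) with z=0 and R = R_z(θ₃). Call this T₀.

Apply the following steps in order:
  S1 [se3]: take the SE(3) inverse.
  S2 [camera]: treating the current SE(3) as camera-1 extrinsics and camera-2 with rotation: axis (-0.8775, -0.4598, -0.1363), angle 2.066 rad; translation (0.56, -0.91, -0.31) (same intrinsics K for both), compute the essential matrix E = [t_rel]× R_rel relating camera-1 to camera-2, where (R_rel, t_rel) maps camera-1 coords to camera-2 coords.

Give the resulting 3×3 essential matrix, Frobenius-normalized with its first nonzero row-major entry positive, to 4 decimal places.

matrix = [0.0672 0.2645 0.1882; 0.0670 0.5509 0.2906; 0.4194 -0.3248 0.4652]

source (fourbar_fk): coupler pose = R=[0.6125 -0.7905 0.0000; 0.7905 0.6125 0.0000; 0.0000 0.0000 1.0000], t=(0.6816, 0.2613, 0.0000)
after S1 (invert_se3): R=[0.6125 0.7905 0.0000; -0.7905 0.6125 -0.0000; 0.0000 0.0000 1.0000], t=(-0.6240, 0.3788, 0.0000)
after S2 (essential): [0.0672 0.2645 0.1882; 0.0670 0.5509 0.2906; 0.4194 -0.3248 0.4652]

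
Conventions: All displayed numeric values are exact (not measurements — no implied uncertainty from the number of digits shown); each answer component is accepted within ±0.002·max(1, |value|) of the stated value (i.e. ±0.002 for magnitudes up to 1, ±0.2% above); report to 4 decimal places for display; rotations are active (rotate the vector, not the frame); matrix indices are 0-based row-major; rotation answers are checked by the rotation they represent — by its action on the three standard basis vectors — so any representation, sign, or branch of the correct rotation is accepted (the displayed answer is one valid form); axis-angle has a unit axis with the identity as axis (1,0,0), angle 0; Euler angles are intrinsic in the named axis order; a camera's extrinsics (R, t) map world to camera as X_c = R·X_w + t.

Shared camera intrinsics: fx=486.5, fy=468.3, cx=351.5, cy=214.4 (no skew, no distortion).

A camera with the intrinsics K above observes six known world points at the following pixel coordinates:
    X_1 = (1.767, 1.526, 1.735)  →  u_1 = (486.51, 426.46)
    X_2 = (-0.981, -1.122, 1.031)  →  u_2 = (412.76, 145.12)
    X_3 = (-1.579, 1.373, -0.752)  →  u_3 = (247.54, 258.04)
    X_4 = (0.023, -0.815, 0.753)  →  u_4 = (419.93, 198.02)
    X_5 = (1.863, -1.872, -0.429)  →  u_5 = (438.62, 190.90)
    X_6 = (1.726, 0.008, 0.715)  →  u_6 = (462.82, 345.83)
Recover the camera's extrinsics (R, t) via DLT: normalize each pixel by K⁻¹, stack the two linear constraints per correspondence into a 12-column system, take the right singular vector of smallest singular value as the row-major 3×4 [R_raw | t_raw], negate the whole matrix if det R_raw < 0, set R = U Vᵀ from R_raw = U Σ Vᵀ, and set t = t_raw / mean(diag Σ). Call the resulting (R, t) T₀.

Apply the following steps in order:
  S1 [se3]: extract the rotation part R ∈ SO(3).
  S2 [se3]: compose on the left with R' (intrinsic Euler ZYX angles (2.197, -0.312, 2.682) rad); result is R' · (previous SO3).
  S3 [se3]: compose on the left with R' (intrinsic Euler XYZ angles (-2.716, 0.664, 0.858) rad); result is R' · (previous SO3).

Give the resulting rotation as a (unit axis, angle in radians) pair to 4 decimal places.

rotation (axis_angle) = ((-0.8955, -0.1045, 0.4327), 3.1056)

source (pnp_recover): camera pose = R=[0.3235 -0.2593 0.9100; 0.5343 0.8438 0.0505; -0.7810 0.4699 0.4115], t=(-0.0701, 0.4300, 6.0200)
after S1 (rot_of_se3): [0.3235 -0.2593 0.9100; 0.5343 0.8438 0.0505; -0.7810 0.4699 0.4115]
after S2 (compose_so3): [0.0954 0.9178 -0.3854; 0.0941 0.3771 0.9214; 0.9910 -0.1241 -0.0504]
after S3 (compose_so3): [0.6038 0.1715 -0.7785; 0.2027 -0.9775 -0.0582; -0.7709 -0.1227 -0.6250]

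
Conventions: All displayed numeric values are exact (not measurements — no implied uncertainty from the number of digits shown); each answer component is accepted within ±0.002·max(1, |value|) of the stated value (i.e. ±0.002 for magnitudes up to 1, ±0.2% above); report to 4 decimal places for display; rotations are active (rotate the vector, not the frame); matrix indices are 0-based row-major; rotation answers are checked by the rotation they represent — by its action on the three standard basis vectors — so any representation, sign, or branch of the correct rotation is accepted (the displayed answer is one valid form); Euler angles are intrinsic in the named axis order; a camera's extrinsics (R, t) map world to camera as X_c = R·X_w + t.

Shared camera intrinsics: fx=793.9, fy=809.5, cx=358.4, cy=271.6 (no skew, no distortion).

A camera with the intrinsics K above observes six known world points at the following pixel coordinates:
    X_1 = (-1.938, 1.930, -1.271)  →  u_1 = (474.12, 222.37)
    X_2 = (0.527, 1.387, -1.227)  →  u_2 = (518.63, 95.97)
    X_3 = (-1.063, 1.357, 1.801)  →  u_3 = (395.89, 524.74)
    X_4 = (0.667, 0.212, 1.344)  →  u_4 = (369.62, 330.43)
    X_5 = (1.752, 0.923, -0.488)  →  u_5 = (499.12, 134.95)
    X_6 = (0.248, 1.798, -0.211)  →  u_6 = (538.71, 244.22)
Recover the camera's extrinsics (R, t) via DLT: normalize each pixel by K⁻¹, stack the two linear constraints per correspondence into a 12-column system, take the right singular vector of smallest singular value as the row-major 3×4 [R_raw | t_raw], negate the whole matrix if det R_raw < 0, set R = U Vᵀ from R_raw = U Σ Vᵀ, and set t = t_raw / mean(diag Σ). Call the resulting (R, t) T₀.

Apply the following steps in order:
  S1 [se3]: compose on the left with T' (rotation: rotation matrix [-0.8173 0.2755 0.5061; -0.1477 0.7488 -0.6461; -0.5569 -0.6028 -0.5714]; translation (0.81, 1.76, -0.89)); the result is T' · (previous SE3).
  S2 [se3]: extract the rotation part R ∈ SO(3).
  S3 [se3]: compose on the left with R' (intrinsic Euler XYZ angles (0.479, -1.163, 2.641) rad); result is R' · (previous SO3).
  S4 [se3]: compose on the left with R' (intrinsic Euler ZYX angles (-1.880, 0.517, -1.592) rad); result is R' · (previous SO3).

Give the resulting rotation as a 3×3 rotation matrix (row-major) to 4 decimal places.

source (pnp_recover): camera pose = R=[0.4636 0.8843 -0.0560; -0.3972 0.2639 0.8790; 0.7920 -0.3852 0.4736], t=(-0.3099, -0.4001, 6.7910)
after S1 (compose_se3): R=[-0.0875 -0.8450 0.5275; -0.8776 0.3159 0.3605; -0.4713 -0.4315 -0.7693], t=(4.3899, -2.8815, -4.3563)
after S2 (rot_of_se3): [-0.0875 -0.8450 0.5275; -0.8776 0.3159 0.3605; -0.4713 -0.4315 -0.7693]
after S3 (compose_so3): [0.6301 0.6300 0.4540; 0.5215 -0.7765 0.3537; 0.5753 0.0139 -0.8178]
after S4 (compose_so3): [0.4510 -0.2544 -0.8555; -0.4422 -0.8963 0.0334; -0.7753 0.3632 -0.5167]

rotation (matrix) = ((0.4510, -0.2544, -0.8555), (-0.4422, -0.8963, 0.0334), (-0.7753, 0.3632, -0.5167))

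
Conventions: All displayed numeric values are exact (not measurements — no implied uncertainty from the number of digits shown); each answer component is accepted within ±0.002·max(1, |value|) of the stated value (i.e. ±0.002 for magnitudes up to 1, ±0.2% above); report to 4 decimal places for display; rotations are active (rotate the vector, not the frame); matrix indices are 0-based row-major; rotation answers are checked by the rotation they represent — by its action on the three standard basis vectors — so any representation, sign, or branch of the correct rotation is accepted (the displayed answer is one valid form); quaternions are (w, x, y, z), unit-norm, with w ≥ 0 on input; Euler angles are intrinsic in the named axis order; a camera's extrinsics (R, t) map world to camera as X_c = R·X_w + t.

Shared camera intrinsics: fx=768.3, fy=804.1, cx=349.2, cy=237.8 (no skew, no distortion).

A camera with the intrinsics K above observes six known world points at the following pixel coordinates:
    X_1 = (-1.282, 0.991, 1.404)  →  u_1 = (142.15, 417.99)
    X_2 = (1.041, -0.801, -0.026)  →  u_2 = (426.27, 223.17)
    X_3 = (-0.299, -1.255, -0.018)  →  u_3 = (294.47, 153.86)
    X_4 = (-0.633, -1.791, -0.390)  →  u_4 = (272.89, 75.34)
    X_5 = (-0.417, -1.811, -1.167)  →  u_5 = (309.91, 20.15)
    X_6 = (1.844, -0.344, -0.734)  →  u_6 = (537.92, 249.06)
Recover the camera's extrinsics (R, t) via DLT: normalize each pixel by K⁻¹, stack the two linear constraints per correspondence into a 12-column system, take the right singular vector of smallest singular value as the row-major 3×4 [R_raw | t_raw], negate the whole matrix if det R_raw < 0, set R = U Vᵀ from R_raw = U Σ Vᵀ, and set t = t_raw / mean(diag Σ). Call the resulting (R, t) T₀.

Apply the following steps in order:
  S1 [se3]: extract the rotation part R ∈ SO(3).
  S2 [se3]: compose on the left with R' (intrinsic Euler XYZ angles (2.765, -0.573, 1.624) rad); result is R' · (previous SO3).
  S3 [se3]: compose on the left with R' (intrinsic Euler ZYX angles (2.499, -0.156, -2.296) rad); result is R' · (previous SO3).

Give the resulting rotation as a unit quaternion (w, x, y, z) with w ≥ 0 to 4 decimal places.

source (pnp_recover): camera pose = R=[0.9716 -0.0885 -0.2193; 0.1811 0.8747 0.4495; 0.1520 -0.4764 0.8660], t=(-0.3500, 0.3900, 6.8398)
after S1 (rot_of_se3): [0.9716 -0.0885 -0.2193; 0.1811 0.8747 0.4495; 0.1520 -0.4764 0.8660]
after S2 (compose_so3): [-0.2778 -0.4717 -0.8368; -0.8939 0.4459 0.0454; 0.3517 0.7607 -0.5456]
after S3 (compose_so3): [-0.2392 0.1049 0.9653; -0.8904 -0.4202 -0.1750; 0.3872 -0.9014 0.1939]

rotation (quat) = (0.3656, -0.4968, 0.3953, -0.6807)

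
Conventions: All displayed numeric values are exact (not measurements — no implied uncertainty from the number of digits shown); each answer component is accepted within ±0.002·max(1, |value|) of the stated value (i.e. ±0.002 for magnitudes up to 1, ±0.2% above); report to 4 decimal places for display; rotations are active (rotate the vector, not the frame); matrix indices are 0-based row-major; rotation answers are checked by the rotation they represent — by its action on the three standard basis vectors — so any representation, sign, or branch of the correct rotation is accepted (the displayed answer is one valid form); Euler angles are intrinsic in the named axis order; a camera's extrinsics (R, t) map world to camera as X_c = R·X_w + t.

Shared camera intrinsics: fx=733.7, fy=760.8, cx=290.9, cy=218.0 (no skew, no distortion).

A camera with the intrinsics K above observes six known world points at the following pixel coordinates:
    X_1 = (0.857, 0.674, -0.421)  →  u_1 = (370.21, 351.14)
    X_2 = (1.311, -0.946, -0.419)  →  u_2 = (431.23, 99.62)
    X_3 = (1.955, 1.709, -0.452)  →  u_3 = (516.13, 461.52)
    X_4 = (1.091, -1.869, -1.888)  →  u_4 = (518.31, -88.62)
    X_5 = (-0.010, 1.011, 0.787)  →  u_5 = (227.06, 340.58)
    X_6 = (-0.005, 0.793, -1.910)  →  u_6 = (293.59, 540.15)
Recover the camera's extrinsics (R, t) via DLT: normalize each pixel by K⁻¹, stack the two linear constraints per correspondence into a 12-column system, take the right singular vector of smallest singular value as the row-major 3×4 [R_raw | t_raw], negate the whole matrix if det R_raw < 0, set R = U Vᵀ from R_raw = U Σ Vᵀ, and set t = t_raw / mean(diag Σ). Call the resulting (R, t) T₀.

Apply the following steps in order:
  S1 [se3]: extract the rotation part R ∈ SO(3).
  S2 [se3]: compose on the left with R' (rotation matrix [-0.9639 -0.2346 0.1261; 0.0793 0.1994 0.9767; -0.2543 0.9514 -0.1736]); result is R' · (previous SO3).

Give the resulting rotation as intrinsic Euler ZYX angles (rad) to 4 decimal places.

rotation (euler_zyx) = (2.8881, 0.3977, 1.9736)

source (pnp_recover): camera pose = R=[0.9771 0.0591 -0.2046; -0.1130 0.9583 -0.2625; 0.1805 0.2796 0.9430], t=(-0.4200, 0.2200, 5.0801)
after S1 (rot_of_se3): [0.9771 0.0591 -0.2046; -0.1130 0.9583 -0.2625; 0.1805 0.2796 0.9430]
after S2 (compose_so3): [-0.8925 -0.2465 0.3777; 0.2312 0.4689 0.8525; -0.3873 0.8482 -0.3614]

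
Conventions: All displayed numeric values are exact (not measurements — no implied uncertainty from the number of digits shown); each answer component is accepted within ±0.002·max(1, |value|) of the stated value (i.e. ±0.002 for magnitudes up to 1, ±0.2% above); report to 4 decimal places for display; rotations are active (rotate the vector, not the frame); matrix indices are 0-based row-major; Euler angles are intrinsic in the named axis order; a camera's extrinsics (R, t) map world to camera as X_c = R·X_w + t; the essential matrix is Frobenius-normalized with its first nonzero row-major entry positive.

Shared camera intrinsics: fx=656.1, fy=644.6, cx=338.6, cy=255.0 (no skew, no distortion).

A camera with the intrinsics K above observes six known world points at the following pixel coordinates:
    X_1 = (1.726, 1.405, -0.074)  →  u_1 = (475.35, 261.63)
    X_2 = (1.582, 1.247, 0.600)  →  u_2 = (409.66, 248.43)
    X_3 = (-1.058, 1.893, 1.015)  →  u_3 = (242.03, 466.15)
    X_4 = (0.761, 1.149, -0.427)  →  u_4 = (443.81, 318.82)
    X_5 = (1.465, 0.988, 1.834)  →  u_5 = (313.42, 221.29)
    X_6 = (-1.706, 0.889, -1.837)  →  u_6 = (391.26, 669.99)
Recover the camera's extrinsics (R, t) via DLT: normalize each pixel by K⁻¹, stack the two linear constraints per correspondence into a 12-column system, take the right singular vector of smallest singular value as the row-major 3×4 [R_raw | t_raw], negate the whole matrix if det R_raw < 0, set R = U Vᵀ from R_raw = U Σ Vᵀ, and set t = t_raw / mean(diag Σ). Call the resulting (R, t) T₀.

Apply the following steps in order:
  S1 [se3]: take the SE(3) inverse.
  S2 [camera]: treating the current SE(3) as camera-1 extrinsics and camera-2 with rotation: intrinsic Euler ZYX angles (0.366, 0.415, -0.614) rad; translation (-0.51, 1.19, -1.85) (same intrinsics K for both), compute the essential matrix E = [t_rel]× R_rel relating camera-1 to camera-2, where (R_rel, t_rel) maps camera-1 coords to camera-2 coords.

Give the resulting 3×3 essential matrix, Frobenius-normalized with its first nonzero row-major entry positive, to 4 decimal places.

source (pnp_recover): camera pose = R=[0.6130 0.3800 -0.6927; -0.6483 0.7430 -0.1661; 0.4516 0.5509 0.7018], t=(-0.2903, 0.1304, 4.9925)
after S1 (invert_se3): R=[0.6130 -0.6483 0.4516; 0.3800 0.7430 0.5509; -0.6927 -0.1661 0.7018], t=(-1.9922, -2.7371, -3.6831)
after S2 (essential): [0.2643 -0.3642 0.5435; 0.2725 -0.0055 -0.0812; -0.5852 -0.0471 0.2768]

matrix = [0.2643 -0.3642 0.5435; 0.2725 -0.0055 -0.0812; -0.5852 -0.0471 0.2768]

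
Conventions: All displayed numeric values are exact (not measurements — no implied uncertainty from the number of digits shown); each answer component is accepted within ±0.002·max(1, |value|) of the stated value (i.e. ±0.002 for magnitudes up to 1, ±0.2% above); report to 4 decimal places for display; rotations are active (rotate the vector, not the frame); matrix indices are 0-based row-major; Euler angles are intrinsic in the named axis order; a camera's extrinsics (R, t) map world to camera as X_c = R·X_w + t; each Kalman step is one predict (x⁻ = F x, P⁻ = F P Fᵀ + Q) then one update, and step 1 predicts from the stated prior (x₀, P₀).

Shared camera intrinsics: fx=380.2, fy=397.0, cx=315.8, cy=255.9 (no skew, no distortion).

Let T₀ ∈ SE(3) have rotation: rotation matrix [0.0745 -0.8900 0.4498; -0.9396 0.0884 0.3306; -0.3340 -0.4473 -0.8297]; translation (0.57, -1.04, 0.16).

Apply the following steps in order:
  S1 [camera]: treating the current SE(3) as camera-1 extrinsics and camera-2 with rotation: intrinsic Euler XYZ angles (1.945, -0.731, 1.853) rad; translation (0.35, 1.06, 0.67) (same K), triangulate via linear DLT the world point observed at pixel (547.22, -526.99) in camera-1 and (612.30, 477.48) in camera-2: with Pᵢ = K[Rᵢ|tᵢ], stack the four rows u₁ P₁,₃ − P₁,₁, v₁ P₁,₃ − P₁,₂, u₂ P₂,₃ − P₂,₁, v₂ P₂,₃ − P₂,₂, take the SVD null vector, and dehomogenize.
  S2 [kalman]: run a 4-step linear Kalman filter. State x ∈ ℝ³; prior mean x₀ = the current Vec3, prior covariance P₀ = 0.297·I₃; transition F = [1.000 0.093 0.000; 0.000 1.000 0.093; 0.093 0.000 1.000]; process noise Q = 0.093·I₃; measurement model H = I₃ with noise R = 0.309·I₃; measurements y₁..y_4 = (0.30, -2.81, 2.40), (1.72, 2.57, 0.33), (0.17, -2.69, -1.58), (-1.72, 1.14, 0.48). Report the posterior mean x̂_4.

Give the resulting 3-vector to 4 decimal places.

after S1 (triangulate): (1.1325, -0.8900, -1.4003)
after S2 (kf_track): (-0.3735, -0.1921, 0.0560)

result = (-0.3735, -0.1921, 0.0560)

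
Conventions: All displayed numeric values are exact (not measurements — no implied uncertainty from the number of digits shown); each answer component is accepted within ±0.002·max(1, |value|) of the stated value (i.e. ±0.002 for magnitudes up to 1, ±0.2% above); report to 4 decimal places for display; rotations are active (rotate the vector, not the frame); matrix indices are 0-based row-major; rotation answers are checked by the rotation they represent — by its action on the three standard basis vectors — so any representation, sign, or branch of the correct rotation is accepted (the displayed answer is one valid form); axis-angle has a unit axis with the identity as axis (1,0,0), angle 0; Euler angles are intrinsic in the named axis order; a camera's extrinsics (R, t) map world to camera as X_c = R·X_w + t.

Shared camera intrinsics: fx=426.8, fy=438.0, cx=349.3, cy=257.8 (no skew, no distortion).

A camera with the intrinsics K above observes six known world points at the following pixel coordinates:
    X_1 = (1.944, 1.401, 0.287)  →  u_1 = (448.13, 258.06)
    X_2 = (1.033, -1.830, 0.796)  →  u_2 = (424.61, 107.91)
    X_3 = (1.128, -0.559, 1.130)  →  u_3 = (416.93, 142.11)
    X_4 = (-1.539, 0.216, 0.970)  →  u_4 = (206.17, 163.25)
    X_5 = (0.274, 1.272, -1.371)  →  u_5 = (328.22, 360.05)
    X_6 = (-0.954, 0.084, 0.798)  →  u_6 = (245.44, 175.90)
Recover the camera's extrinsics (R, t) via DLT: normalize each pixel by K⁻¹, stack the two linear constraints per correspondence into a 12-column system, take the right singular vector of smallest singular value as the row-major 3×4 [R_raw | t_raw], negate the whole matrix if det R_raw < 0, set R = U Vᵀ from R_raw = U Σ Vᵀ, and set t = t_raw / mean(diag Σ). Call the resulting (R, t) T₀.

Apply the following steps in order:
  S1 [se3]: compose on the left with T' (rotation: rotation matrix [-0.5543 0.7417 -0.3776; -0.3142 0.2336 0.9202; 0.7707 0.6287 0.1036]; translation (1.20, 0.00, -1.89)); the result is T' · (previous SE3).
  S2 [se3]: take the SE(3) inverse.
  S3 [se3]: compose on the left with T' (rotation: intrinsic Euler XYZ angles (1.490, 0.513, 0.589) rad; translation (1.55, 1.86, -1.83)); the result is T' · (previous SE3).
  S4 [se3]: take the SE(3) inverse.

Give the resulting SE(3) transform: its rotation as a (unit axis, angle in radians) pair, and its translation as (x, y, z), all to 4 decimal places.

source (pnp_recover): camera pose = R=[0.9951 0.0129 0.0978; 0.0935 0.1944 -0.9765; -0.0316 0.9808 0.1923], t=(-0.4600, -0.1701, 5.2007)
after S1 (compose_se3): R=[-0.4703 -0.2333 -0.8511; -0.3199 0.9439 -0.0819; 0.8225 0.2338 -0.5186], t=(-0.6349, 4.8903, -1.8128)
after S2 (invert_se3): R=[-0.4703 -0.3199 0.8225; -0.2333 0.9439 0.2338; -0.8511 -0.0819 -0.5186], t=(2.7569, -4.3402, -1.0798)
after S3 (compose_se3): R=[-0.6455 -0.7288 0.2282; 0.5745 -0.2665 0.7739; -0.5033 0.6307 0.5907], t=(5.1181, 4.9310, -4.1628)
after S4 (invert_se3): R=[-0.6455 0.5745 -0.5033; -0.7288 -0.2665 0.6307; 0.2282 0.7739 0.5907], t=(-1.6238, 7.6699, -2.5249)

rotation (axis_angle) = ((0.0954, -0.4872, -0.8681), 2.2925), translation = (-1.6238, 7.6699, -2.5249)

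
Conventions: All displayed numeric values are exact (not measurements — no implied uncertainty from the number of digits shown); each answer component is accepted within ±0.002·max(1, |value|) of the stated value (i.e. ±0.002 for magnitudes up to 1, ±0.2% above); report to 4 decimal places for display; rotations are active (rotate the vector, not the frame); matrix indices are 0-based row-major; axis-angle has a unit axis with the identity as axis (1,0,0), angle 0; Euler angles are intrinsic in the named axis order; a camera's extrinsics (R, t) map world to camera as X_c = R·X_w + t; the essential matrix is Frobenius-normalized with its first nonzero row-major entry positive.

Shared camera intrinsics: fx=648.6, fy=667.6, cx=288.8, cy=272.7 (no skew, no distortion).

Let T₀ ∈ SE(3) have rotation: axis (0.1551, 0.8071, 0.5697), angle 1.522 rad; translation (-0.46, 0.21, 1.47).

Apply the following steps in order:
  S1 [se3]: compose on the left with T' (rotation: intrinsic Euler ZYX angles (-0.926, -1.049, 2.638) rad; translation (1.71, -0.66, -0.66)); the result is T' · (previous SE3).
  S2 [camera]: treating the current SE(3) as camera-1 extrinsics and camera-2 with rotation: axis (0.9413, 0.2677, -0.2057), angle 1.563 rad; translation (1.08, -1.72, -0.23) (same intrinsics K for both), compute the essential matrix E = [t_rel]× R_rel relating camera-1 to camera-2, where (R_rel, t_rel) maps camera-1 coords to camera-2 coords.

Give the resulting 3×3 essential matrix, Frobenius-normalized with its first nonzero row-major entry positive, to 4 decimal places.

after S1 (compose_se3): R=[-0.6843 -0.7289 0.0232; 0.4869 -0.4804 -0.7295; 0.5428 -0.4879 0.6836], t=(1.4763, -1.8355, -1.6500)
after S2 (essential): [0.0400 0.4180 -0.0915; 0.5193 0.3291 0.2533; -0.2879 0.4368 -0.3156]

matrix = [0.0400 0.4180 -0.0915; 0.5193 0.3291 0.2533; -0.2879 0.4368 -0.3156]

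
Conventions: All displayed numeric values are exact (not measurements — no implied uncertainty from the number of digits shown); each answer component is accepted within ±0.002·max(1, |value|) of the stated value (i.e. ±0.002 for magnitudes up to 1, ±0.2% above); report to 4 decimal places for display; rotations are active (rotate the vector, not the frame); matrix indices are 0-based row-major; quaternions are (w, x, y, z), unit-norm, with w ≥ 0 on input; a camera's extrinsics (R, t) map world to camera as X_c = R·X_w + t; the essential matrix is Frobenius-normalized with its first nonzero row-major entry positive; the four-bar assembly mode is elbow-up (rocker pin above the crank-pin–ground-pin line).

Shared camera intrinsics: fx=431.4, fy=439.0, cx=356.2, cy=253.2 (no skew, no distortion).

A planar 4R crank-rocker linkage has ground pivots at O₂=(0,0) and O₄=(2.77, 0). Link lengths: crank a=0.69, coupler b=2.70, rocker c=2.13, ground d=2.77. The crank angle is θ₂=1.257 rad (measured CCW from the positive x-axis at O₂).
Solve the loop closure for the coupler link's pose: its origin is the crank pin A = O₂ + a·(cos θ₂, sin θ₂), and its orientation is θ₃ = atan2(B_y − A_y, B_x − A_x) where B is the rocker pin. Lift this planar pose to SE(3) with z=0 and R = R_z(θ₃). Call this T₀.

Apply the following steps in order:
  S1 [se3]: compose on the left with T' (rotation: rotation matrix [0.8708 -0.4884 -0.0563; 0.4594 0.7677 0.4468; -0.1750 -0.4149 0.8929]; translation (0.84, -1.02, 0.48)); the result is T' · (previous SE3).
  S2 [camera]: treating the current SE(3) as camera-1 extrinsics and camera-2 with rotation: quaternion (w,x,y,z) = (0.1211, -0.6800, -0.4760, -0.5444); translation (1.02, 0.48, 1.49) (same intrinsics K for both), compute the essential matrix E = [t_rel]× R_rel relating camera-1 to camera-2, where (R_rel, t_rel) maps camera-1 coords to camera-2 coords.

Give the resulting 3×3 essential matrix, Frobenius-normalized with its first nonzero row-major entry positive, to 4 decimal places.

source (fourbar_fk): coupler pose = R=[0.8424 -0.5388 0.0000; 0.5388 0.8424 0.0000; 0.0000 0.0000 1.0000], t=(0.2130, 0.6563, 0.0000)
after S1 (compose_se3): R=[0.4704 -0.8806 -0.0563; 0.8007 0.3991 0.4468; -0.3710 -0.2552 0.8929], t=(0.7049, -0.4183, 0.1704)
after S2 (essential): [0.3345 0.2374 0.3112; 0.4360 0.0344 -0.5543; -0.3482 -0.2267 -0.2525]

matrix = [0.3345 0.2374 0.3112; 0.4360 0.0344 -0.5543; -0.3482 -0.2267 -0.2525]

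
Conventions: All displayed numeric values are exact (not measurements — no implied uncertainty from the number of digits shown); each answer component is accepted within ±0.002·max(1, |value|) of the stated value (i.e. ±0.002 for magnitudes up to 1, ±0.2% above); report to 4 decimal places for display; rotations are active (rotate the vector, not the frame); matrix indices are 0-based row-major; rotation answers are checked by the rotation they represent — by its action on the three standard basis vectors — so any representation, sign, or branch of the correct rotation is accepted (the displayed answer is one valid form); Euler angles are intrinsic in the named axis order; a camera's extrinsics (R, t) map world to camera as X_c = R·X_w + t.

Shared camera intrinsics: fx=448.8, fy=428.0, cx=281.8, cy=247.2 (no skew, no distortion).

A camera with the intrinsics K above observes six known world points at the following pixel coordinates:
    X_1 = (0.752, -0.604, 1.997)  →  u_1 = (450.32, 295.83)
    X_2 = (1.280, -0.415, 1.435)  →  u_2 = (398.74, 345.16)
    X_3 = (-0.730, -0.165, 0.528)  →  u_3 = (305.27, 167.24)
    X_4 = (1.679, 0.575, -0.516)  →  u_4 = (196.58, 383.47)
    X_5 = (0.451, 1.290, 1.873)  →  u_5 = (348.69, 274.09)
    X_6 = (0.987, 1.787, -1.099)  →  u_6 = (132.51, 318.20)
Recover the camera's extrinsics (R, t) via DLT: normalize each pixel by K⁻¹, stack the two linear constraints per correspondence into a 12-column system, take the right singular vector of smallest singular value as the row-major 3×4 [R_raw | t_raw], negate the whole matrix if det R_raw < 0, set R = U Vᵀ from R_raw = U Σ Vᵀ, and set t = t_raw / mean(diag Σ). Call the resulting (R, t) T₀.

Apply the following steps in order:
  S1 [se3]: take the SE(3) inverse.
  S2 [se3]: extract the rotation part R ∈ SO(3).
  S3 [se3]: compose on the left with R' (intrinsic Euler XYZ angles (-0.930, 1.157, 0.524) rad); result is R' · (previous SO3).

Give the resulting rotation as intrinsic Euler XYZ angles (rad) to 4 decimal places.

rotation (euler_xyz) = (-1.7992, 0.1331, -0.3451)

source (pnp_recover): camera pose = R=[0.0268 -0.3779 0.9255; 0.9963 0.0862 0.0063; -0.0822 0.9218 0.3788], t=(-0.2800, -0.1600, 4.7005)
after S1 (invert_se3): R=[0.0268 0.9963 -0.0822; -0.3779 0.0862 0.9218; 0.9255 0.0063 0.3788], t=(0.5532, -4.4251, -1.5202)
after S2 (rot_of_se3): [0.0268 0.9963 -0.0822; -0.3779 0.0862 0.9218; 0.9255 0.0063 0.3788]
after S3 (compose_so3): [0.9327 0.3353 0.1327; -0.0451 -0.2568 0.9654; 0.3578 -0.9064 -0.2244]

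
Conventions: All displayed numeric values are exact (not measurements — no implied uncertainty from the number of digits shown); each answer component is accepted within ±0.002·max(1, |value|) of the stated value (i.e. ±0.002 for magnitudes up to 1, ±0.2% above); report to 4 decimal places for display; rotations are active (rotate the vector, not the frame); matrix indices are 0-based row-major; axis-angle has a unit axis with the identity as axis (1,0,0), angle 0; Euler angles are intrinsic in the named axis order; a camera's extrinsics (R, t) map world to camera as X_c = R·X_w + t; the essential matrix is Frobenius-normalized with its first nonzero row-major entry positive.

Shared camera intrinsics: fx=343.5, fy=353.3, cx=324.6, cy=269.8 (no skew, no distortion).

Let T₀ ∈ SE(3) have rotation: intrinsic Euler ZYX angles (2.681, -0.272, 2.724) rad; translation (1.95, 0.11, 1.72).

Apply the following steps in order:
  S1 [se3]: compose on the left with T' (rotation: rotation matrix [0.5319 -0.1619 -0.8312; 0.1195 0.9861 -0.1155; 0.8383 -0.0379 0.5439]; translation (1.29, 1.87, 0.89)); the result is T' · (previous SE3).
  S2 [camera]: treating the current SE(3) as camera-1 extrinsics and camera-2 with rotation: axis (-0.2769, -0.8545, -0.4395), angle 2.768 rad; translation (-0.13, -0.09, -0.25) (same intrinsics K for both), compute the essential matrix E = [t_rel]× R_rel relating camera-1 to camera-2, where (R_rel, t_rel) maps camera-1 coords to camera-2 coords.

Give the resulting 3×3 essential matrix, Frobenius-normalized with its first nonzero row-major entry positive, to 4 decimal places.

after S1 (compose_se3): R=[-0.7516 -0.1814 0.6342; 0.2880 0.7748 0.5628; -0.5935 0.6057 -0.5301], t=(0.8798, 2.0128, 3.4560)
after S2 (essential): [0.1934 0.1486 -0.1295; -0.6659 0.1667 0.0336; -0.0683 -0.5650 0.3572]

matrix = [0.1934 0.1486 -0.1295; -0.6659 0.1667 0.0336; -0.0683 -0.5650 0.3572]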